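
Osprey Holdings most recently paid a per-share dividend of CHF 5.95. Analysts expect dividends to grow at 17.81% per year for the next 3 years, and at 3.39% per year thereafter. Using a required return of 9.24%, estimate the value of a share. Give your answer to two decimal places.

CHF 152.70

Two-stage DDM. Project D₁…D_3 at 0.1781, terminal growth 0.0339, discount at r = 0.0924.
D_1 = 7.0097
D_2 = 8.2581
D_3 = 9.7289
Terminal value at t=3: TV = D_4/(r−g) = 10.0587/(0.0924−0.0339) = 171.9436
P₀ = 7.0097/(1+0.0924)^1 + 8.2581/(1+0.0924)^2 + 9.7289/(1+0.0924)^3 + 171.9436/(1+0.0924)^3 = 152.6989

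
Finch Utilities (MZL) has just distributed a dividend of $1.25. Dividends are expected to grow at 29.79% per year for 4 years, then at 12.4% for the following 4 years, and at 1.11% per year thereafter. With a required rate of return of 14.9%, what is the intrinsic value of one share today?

$28.22

Three-stage DDM. Project D₁…D_8; terminal Gordon value at t=8 with g = 0.0111; discount at r = 0.149.
D_1 = 1.6224
D_2 = 2.1057
D_3 = 2.7330
D_4 = 3.5471
D_5 = 3.9870
D_6 = 4.4813
D_7 = 5.0370
D_8 = 5.6616
TV_8 = 5.7245/(0.149−0.0111) = 41.5117
P₀ = Σ Dₜ/(1+r)ᵗ + TV_8/(1+r)^8 = 28.2161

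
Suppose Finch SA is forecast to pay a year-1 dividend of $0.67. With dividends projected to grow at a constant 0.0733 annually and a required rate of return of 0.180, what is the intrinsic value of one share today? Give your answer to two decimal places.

$6.28

Gordon growth model: P₀ = D₁/(r − g), with D₁ = 0.67 given directly.
P₀ = 0.6700 / (0.18 − 0.0733) = 0.6700 / 0.1067 = 6.2793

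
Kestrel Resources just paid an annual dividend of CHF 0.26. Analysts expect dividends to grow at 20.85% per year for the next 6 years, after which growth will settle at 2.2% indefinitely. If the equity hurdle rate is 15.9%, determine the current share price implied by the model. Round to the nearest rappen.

CHF 4.30

Two-stage DDM. Project D₁…D_6 at 0.2085, terminal growth 0.022, discount at r = 0.159.
D_1 = 0.3142
D_2 = 0.3797
D_3 = 0.4589
D_4 = 0.5546
D_5 = 0.6702
D_6 = 0.8099
Terminal value at t=6: TV = D_7/(r−g) = 0.8278/(0.159−0.022) = 6.0420
P₀ = 0.3142/(1+0.159)^1 + 0.3797/(1+0.159)^2 + 0.4589/(1+0.159)^3 + 0.5546/(1+0.159)^4 + 0.6702/(1+0.159)^5 + 0.8099/(1+0.159)^6 + 6.0420/(1+0.159)^6 = 4.3033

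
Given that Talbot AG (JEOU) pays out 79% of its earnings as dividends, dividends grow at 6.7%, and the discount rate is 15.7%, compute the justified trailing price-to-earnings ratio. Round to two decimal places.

Justified trailing P/E = b(1+g)/(r−g) = 0.79×(1+0.067)/(0.157−0.067) = 9.3659

9.37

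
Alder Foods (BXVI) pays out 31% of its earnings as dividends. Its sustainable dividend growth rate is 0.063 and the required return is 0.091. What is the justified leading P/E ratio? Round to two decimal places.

11.07

Justified leading P/E = b/(r−g) = 0.31/(0.091−0.063) = 11.0714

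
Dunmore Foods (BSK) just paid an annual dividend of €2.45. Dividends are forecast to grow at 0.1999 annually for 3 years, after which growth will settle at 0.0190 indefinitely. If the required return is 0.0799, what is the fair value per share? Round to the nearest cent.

€65.34

Two-stage DDM. Project D₁…D_3 at 0.1999, terminal growth 0.019, discount at r = 0.0799.
D_1 = 2.9398
D_2 = 3.5274
D_3 = 4.2325
Terminal value at t=3: TV = D_4/(r−g) = 4.3130/(0.0799−0.019) = 70.8204
P₀ = 2.9398/(1+0.0799)^1 + 3.5274/(1+0.0799)^2 + 4.2325/(1+0.0799)^3 + 70.8204/(1+0.0799)^3 = 65.3430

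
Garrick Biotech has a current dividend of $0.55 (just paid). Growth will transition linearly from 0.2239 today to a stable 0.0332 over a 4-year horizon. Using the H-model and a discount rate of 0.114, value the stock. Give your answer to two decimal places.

$9.63

H-model: P₀ = D₀[(1+g_L) + H(g_S−g_L)]/(r−g_L), with H = 4/2 = 2.
P₀ = 0.55 × [(1+0.0332) + 2×(0.2239−0.0332)] / (0.114−0.0332)
   = 0.55 × 1.4146 / 0.0808 = 9.6291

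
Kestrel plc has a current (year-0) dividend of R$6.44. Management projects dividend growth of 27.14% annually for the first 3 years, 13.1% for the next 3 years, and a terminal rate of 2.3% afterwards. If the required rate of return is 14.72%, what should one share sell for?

R$118.57

Three-stage DDM. Project D₁…D_6; terminal Gordon value at t=6 with g = 0.023; discount at r = 0.1472.
D_1 = 8.1878
D_2 = 10.4100
D_3 = 13.2353
D_4 = 14.9691
D_5 = 16.9300
D_6 = 19.1479
TV_6 = 19.5883/(0.1472−0.023) = 157.7155
P₀ = Σ Dₜ/(1+r)ᵗ + TV_6/(1+r)^6 = 118.5658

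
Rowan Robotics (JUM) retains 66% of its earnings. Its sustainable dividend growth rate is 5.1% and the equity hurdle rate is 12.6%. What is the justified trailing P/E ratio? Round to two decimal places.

4.76

Payout ratio b = 1 − 0.66 = 0.34.
Justified trailing P/E = b(1+g)/(r−g) = 0.34×(1+0.051)/(0.126−0.051) = 4.7645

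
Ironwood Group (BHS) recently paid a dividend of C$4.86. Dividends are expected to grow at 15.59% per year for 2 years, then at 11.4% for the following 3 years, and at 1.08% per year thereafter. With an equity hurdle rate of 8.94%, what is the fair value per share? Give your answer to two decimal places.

C$103.03

Three-stage DDM. Project D₁…D_5; terminal Gordon value at t=5 with g = 0.0108; discount at r = 0.0894.
D_1 = 5.6177
D_2 = 6.4935
D_3 = 7.2337
D_4 = 8.0584
D_5 = 8.9770
TV_5 = 9.0740/(0.0894−0.0108) = 115.4450
P₀ = Σ Dₜ/(1+r)ᵗ + TV_5/(1+r)^5 = 103.0331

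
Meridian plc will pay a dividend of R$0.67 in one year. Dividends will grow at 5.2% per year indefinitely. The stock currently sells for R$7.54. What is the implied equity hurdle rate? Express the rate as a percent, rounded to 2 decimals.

Rearranging the constant-growth DDM: r = D₁/P₀ + g.
r = 0.6700 / 7.54 + 0.052 = 0.08886 + 0.052 = 0.14086

14.09%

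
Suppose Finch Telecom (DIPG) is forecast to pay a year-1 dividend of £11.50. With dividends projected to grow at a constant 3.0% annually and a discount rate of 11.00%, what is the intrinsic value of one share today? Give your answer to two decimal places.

Gordon growth model: P₀ = D₁/(r − g), with D₁ = 11.50 given directly.
P₀ = 11.5000 / (0.11 − 0.03) = 11.5000 / 0.08 = 143.7500

£143.75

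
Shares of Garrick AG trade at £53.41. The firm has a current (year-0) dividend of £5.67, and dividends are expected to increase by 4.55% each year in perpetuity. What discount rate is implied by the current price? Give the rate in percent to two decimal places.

Rearranging the constant-growth DDM: r = D₁/P₀ + g.
D₁ = 5.67 × (1 + 0.0455) = 5.9280.
r = 5.9280 / 53.41 + 0.0455 = 0.11099 + 0.0455 = 0.15649

15.65%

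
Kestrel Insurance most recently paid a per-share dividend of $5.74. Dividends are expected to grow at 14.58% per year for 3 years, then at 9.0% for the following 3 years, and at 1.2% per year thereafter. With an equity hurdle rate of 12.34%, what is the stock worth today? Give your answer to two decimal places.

Three-stage DDM. Project D₁…D_6; terminal Gordon value at t=6 with g = 0.012; discount at r = 0.1234.
D_1 = 6.5769
D_2 = 7.5358
D_3 = 8.6345
D_4 = 9.4116
D_5 = 10.2587
D_6 = 11.1820
TV_6 = 11.3161/(0.1234−0.012) = 101.5812
P₀ = Σ Dₜ/(1+r)ᵗ + TV_6/(1+r)^6 = 85.6583

$85.66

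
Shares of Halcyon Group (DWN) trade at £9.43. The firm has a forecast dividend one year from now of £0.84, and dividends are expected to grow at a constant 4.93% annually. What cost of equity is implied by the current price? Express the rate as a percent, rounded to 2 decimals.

13.84%

Rearranging the constant-growth DDM: r = D₁/P₀ + g.
r = 0.8400 / 9.43 + 0.0493 = 0.08908 + 0.0493 = 0.13838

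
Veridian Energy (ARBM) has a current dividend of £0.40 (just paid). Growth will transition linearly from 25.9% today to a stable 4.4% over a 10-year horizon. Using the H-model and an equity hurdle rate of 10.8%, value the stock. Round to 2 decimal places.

H-model: P₀ = D₀[(1+g_L) + H(g_S−g_L)]/(r−g_L), with H = 10/2 = 5.
P₀ = 0.40 × [(1+0.044) + 5×(0.259−0.044)] / (0.108−0.044)
   = 0.40 × 2.1190 / 0.064 = 13.2437

£13.24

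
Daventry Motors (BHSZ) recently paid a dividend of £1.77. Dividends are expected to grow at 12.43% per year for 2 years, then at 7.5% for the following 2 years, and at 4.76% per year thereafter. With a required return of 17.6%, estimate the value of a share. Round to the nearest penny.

£17.17

Three-stage DDM. Project D₁…D_4; terminal Gordon value at t=4 with g = 0.0476; discount at r = 0.176.
D_1 = 1.9900
D_2 = 2.2374
D_3 = 2.4052
D_4 = 2.5856
TV_4 = 2.7086/(0.176−0.0476) = 21.0953
P₀ = Σ Dₜ/(1+r)ᵗ + TV_4/(1+r)^4 = 17.1702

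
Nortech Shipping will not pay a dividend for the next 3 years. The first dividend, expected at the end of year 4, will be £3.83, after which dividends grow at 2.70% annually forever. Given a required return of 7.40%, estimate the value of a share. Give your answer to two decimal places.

Deferred-dividend DDM. At t=3 the remaining stream is a growing perpetuity with first payment D_4 = 3.83.
V_3 = D_4/(r−g) = 3.83/(0.074−0.027) = 81.4894
P₀ = V_3/(1+r)^3 = 81.4894/(1+0.074)^3 = 65.7791

£65.78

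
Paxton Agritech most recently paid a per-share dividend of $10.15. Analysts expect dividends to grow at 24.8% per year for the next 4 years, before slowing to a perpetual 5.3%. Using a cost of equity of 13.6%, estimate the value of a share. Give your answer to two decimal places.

$239.21

Two-stage DDM. Project D₁…D_4 at 0.248, terminal growth 0.053, discount at r = 0.136.
D_1 = 12.6672
D_2 = 15.8087
D_3 = 19.7292
D_4 = 24.6221
Terminal value at t=4: TV = D_5/(r−g) = 25.9270/(0.136−0.053) = 312.3738
P₀ = 12.6672/(1+0.136)^1 + 15.8087/(1+0.136)^2 + 19.7292/(1+0.136)^3 + 24.6221/(1+0.136)^4 + 312.3738/(1+0.136)^4 = 239.2124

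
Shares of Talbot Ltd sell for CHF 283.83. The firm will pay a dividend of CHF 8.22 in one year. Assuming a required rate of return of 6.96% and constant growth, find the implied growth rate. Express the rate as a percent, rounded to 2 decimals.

4.06%

From P₀ = D₁/(r − g), the implied growth is g = r − D₁/P₀.
g = 0.0696 − 8.22/283.83 = 0.0696 − 0.02896 = 0.04064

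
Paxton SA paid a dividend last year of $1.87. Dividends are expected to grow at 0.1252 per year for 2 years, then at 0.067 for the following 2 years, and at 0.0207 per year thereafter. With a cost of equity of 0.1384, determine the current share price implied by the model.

$20.91

Three-stage DDM. Project D₁…D_4; terminal Gordon value at t=4 with g = 0.0207; discount at r = 0.1384.
D_1 = 2.1041
D_2 = 2.3676
D_3 = 2.5262
D_4 = 2.6954
TV_4 = 2.7512/(0.1384−0.0207) = 23.3750
P₀ = Σ Dₜ/(1+r)ᵗ + TV_4/(1+r)^4 = 20.9103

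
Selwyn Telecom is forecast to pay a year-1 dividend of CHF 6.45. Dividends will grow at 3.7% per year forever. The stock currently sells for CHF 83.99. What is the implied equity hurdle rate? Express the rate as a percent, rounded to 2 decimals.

11.38%

Rearranging the constant-growth DDM: r = D₁/P₀ + g.
r = 6.4500 / 83.99 + 0.037 = 0.07679 + 0.037 = 0.11379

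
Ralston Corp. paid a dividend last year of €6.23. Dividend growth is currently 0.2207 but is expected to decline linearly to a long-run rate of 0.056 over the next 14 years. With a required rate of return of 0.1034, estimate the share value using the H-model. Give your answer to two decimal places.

H-model: P₀ = D₀[(1+g_L) + H(g_S−g_L)]/(r−g_L), with H = 14/2 = 7.
P₀ = 6.23 × [(1+0.056) + 7×(0.2207−0.056)] / (0.1034−0.056)
   = 6.23 × 2.2089 / 0.0474 = 290.3259

€290.33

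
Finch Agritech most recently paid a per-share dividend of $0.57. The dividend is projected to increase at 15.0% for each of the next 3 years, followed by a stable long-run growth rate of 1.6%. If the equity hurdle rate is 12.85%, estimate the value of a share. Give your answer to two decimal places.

Two-stage DDM. Project D₁…D_3 at 0.15, terminal growth 0.016, discount at r = 0.1285.
D_1 = 0.6555
D_2 = 0.7538
D_3 = 0.8669
Terminal value at t=3: TV = D_4/(r−g) = 0.8808/(0.1285−0.016) = 7.8291
P₀ = 0.6555/(1+0.1285)^1 + 0.7538/(1+0.1285)^2 + 0.8669/(1+0.1285)^3 + 7.8291/(1+0.1285)^3 = 7.2236

$7.22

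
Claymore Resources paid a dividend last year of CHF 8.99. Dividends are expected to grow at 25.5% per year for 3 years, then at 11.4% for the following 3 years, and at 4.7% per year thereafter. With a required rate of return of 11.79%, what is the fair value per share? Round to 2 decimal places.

Three-stage DDM. Project D₁…D_6; terminal Gordon value at t=6 with g = 0.047; discount at r = 0.1179.
D_1 = 11.2824
D_2 = 14.1595
D_3 = 17.7701
D_4 = 19.7959
D_5 = 22.0527
D_6 = 24.5667
TV_6 = 25.7213/(0.1179−0.047) = 362.7830
P₀ = Σ Dₜ/(1+r)ᵗ + TV_6/(1+r)^6 = 257.9151

CHF 257.92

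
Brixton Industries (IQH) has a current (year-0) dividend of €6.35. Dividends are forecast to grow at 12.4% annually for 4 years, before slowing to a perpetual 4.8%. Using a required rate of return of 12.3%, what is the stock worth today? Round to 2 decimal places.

Two-stage DDM. Project D₁…D_4 at 0.124, terminal growth 0.048, discount at r = 0.123.
D_1 = 7.1374
D_2 = 8.0224
D_3 = 9.0172
D_4 = 10.1354
Terminal value at t=4: TV = D_5/(r−g) = 10.6219/(0.123−0.048) = 141.6247
P₀ = 7.1374/(1+0.123)^1 + 8.0224/(1+0.123)^2 + 9.0172/(1+0.123)^3 + 10.1354/(1+0.123)^4 + 141.6247/(1+0.123)^4 = 114.5037

€114.50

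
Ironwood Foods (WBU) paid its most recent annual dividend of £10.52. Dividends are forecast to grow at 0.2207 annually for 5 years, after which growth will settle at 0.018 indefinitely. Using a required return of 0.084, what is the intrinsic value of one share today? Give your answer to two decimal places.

£370.02

Two-stage DDM. Project D₁…D_5 at 0.2207, terminal growth 0.018, discount at r = 0.084.
D_1 = 12.8418
D_2 = 15.6759
D_3 = 19.1356
D_4 = 23.3589
D_5 = 28.5142
Terminal value at t=5: TV = D_6/(r−g) = 29.0274/(0.084−0.018) = 439.8092
P₀ = 12.8418/(1+0.084)^1 + 15.6759/(1+0.084)^2 + 19.1356/(1+0.084)^3 + 23.3589/(1+0.084)^4 + 28.5142/(1+0.084)^5 + 439.8092/(1+0.084)^5 = 370.0232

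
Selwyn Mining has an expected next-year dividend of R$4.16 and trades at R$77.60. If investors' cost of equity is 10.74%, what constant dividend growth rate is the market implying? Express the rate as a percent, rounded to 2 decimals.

From P₀ = D₁/(r − g), the implied growth is g = r − D₁/P₀.
g = 0.1074 − 4.16/77.60 = 0.1074 − 0.05361 = 0.05379

5.38%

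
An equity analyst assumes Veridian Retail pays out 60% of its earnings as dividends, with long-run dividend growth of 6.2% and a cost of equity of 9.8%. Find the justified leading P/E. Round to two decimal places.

16.67

Justified leading P/E = b/(r−g) = 0.60/(0.098−0.062) = 16.6667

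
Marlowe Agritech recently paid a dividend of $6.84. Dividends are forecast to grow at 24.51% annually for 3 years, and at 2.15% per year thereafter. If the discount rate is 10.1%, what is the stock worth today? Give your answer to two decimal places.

Two-stage DDM. Project D₁…D_3 at 0.2451, terminal growth 0.0215, discount at r = 0.101.
D_1 = 8.5165
D_2 = 10.6039
D_3 = 13.2029
Terminal value at t=3: TV = D_4/(r−g) = 13.4867/(0.101−0.0215) = 169.6446
P₀ = 8.5165/(1+0.101)^1 + 10.6039/(1+0.101)^2 + 13.2029/(1+0.101)^3 + 169.6446/(1+0.101)^3 = 153.4849

$153.48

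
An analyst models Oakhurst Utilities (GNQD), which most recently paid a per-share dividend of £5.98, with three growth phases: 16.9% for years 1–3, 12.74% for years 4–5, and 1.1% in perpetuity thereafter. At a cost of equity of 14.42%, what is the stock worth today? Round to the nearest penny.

Three-stage DDM. Project D₁…D_5; terminal Gordon value at t=5 with g = 0.011; discount at r = 0.1442.
D_1 = 6.9906
D_2 = 8.1720
D_3 = 9.5531
D_4 = 10.7702
D_5 = 12.1423
TV_5 = 12.2759/(0.1442−0.011) = 92.1611
P₀ = Σ Dₜ/(1+r)ᵗ + TV_5/(1+r)^5 = 78.1976

£78.20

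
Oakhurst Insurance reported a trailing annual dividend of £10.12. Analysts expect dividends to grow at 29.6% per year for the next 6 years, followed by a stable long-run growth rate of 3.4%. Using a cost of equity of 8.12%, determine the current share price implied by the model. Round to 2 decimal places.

Two-stage DDM. Project D₁…D_6 at 0.296, terminal growth 0.034, discount at r = 0.0812.
D_1 = 13.1155
D_2 = 16.9977
D_3 = 22.0290
D_4 = 28.5496
D_5 = 37.0003
D_6 = 47.9524
Terminal value at t=6: TV = D_7/(r−g) = 49.5828/(0.0812−0.034) = 1050.4831
P₀ = 13.1155/(1+0.0812)^1 + 16.9977/(1+0.0812)^2 + 22.0290/(1+0.0812)^3 + 28.5496/(1+0.0812)^4 + 37.0003/(1+0.0812)^5 + 47.9524/(1+0.0812)^6 + 1050.4831/(1+0.0812)^6 = 777.6383

£777.64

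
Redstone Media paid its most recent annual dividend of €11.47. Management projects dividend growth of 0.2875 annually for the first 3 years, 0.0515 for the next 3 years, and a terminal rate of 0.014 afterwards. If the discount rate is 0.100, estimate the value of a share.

€287.40

Three-stage DDM. Project D₁…D_6; terminal Gordon value at t=6 with g = 0.014; discount at r = 0.1.
D_1 = 14.7676
D_2 = 19.0133
D_3 = 24.4796
D_4 = 25.7403
D_5 = 27.0660
D_6 = 28.4599
TV_6 = 28.8583/(0.1−0.014) = 335.5618
P₀ = Σ Dₜ/(1+r)ᵗ + TV_6/(1+r)^6 = 287.3981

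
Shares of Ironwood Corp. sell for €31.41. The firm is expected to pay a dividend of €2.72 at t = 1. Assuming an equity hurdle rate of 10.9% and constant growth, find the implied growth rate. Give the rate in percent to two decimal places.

2.24%

From P₀ = D₁/(r − g), the implied growth is g = r − D₁/P₀.
g = 0.109 − 2.72/31.41 = 0.109 − 0.08660 = 0.02240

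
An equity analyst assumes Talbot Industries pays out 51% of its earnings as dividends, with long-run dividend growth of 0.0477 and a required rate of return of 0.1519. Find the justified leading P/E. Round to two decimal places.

4.89

Justified leading P/E = b/(r−g) = 0.51/(0.1519−0.0477) = 4.8944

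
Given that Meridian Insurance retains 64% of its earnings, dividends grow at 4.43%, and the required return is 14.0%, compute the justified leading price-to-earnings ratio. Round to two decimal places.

Payout ratio b = 1 − 0.64 = 0.36.
Justified leading P/E = b/(r−g) = 0.36/(0.14−0.0443) = 3.7618

3.76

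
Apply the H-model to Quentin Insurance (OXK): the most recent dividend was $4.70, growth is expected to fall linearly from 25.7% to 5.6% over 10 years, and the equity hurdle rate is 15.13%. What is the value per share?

$101.64

H-model: P₀ = D₀[(1+g_L) + H(g_S−g_L)]/(r−g_L), with H = 10/2 = 5.
P₀ = 4.70 × [(1+0.056) + 5×(0.257−0.056)] / (0.1513−0.056)
   = 4.70 × 2.0610 / 0.0953 = 101.6443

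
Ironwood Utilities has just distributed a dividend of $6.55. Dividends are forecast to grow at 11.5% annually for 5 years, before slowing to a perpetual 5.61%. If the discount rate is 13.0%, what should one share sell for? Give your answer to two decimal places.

$119.02

Two-stage DDM. Project D₁…D_5 at 0.115, terminal growth 0.0561, discount at r = 0.13.
D_1 = 7.3032
D_2 = 8.1431
D_3 = 9.0796
D_4 = 10.1237
D_5 = 11.2880
Terminal value at t=5: TV = D_6/(r−g) = 11.9212/(0.13−0.0561) = 161.3156
P₀ = 7.3032/(1+0.13)^1 + 8.1431/(1+0.13)^2 + 9.0796/(1+0.13)^3 + 10.1237/(1+0.13)^4 + 11.2880/(1+0.13)^5 + 161.3156/(1+0.13)^5 = 119.0243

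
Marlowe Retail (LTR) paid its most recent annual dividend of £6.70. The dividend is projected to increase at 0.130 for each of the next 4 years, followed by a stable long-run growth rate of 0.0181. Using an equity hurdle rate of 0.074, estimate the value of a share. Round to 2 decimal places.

£180.02

Two-stage DDM. Project D₁…D_4 at 0.13, terminal growth 0.0181, discount at r = 0.074.
D_1 = 7.5710
D_2 = 8.5552
D_3 = 9.6674
D_4 = 10.9242
Terminal value at t=4: TV = D_5/(r−g) = 11.1219/(0.074−0.0181) = 198.9607
P₀ = 7.5710/(1+0.074)^1 + 8.5552/(1+0.074)^2 + 9.6674/(1+0.074)^3 + 10.9242/(1+0.074)^4 + 198.9607/(1+0.074)^4 = 180.0179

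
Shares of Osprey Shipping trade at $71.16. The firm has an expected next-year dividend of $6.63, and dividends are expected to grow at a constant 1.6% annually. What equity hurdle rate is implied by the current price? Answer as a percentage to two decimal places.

10.92%

Rearranging the constant-growth DDM: r = D₁/P₀ + g.
r = 6.6300 / 71.16 + 0.016 = 0.09317 + 0.016 = 0.10917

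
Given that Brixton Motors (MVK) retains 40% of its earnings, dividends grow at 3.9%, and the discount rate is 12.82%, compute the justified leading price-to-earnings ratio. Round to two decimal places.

6.73

Payout ratio b = 1 − 0.40 = 0.60.
Justified leading P/E = b/(r−g) = 0.60/(0.1282−0.039) = 6.7265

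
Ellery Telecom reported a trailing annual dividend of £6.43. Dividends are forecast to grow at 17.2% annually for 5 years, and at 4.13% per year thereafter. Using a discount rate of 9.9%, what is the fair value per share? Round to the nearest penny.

Two-stage DDM. Project D₁…D_5 at 0.172, terminal growth 0.0413, discount at r = 0.099.
D_1 = 7.5360
D_2 = 8.8321
D_3 = 10.3513
D_4 = 12.1317
D_5 = 14.2183
Terminal value at t=5: TV = D_6/(r−g) = 14.8056/(0.099−0.0413) = 256.5955
P₀ = 7.5360/(1+0.099)^1 + 8.8321/(1+0.099)^2 + 10.3513/(1+0.099)^3 + 12.1317/(1+0.099)^4 + 14.2183/(1+0.099)^5 + 256.5955/(1+0.099)^5 = 199.2048

£199.20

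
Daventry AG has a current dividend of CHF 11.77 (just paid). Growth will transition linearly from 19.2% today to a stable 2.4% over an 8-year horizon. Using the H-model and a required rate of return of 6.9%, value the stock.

H-model: P₀ = D₀[(1+g_L) + H(g_S−g_L)]/(r−g_L), with H = 8/2 = 4.
P₀ = 11.77 × [(1+0.024) + 4×(0.192−0.024)] / (0.069−0.024)
   = 11.77 × 1.6960 / 0.045 = 443.5982

CHF 443.60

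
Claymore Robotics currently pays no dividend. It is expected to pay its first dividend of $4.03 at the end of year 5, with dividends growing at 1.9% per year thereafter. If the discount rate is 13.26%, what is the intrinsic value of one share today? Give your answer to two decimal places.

$21.56

Deferred-dividend DDM. At t=4 the remaining stream is a growing perpetuity with first payment D_5 = 4.03.
V_4 = D_5/(r−g) = 4.03/(0.1326−0.019) = 35.4754
P₀ = V_4/(1+r)^4 = 35.4754/(1+0.1326)^4 = 21.5586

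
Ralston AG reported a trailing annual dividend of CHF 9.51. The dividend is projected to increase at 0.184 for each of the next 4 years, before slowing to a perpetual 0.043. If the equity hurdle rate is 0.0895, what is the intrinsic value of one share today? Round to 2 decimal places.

Two-stage DDM. Project D₁…D_4 at 0.184, terminal growth 0.043, discount at r = 0.0895.
D_1 = 11.2598
D_2 = 13.3317
D_3 = 15.7847
D_4 = 18.6891
Terminal value at t=4: TV = D_5/(r−g) = 19.4927/(0.0895−0.043) = 419.1975
P₀ = 11.2598/(1+0.0895)^1 + 13.3317/(1+0.0895)^2 + 15.7847/(1+0.0895)^3 + 18.6891/(1+0.0895)^4 + 419.1975/(1+0.0895)^4 = 344.5513

CHF 344.55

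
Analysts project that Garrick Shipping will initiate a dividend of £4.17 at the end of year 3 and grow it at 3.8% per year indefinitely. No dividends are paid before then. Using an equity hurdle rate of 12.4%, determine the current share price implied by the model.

Deferred-dividend DDM. At t=2 the remaining stream is a growing perpetuity with first payment D_3 = 4.17.
V_2 = D_3/(r−g) = 4.17/(0.124−0.038) = 48.4884
P₀ = V_2/(1+r)^2 = 48.4884/(1+0.124)^2 = 38.3800

£38.38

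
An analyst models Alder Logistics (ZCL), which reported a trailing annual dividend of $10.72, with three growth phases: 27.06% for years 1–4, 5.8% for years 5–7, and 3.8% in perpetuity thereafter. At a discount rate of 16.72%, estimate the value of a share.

Three-stage DDM. Project D₁…D_7; terminal Gordon value at t=7 with g = 0.038; discount at r = 0.1672.
D_1 = 13.6208
D_2 = 17.3066
D_3 = 21.9898
D_4 = 27.9402
D_5 = 29.5608
D_6 = 31.2753
D_7 = 33.0893
TV_7 = 34.3467/(0.1672−0.038) = 265.8410
P₀ = Σ Dₜ/(1+r)ᵗ + TV_7/(1+r)^7 = 180.5571

$180.56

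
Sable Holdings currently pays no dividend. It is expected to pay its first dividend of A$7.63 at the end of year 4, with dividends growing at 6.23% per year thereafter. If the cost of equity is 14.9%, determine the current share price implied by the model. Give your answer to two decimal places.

Deferred-dividend DDM. At t=3 the remaining stream is a growing perpetuity with first payment D_4 = 7.63.
V_3 = D_4/(r−g) = 7.63/(0.149−0.0623) = 88.0046
P₀ = V_3/(1+r)^3 = 88.0046/(1+0.149)^3 = 58.0157

A$58.02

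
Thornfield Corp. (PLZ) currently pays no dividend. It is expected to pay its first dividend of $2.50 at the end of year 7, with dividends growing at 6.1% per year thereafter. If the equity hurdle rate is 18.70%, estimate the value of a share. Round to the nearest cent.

$7.09

Deferred-dividend DDM. At t=6 the remaining stream is a growing perpetuity with first payment D_7 = 2.50.
V_6 = D_7/(r−g) = 2.50/(0.187−0.061) = 19.8413
P₀ = V_6/(1+r)^6 = 19.8413/(1+0.187)^6 = 7.0936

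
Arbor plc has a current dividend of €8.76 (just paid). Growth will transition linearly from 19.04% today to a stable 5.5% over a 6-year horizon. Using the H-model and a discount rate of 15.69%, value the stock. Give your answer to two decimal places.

€125.61

H-model: P₀ = D₀[(1+g_L) + H(g_S−g_L)]/(r−g_L), with H = 6/2 = 3.
P₀ = 8.76 × [(1+0.055) + 3×(0.1904−0.055)] / (0.1569−0.055)
   = 8.76 × 1.4612 / 0.1019 = 125.6144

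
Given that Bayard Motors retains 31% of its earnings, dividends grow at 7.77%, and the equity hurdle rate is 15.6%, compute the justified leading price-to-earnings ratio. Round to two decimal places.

Payout ratio b = 1 − 0.31 = 0.69.
Justified leading P/E = b/(r−g) = 0.69/(0.156−0.0777) = 8.8123

8.81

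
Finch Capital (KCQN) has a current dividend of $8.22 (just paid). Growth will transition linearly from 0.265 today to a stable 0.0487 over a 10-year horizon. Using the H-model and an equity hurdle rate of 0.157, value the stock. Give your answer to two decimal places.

H-model: P₀ = D₀[(1+g_L) + H(g_S−g_L)]/(r−g_L), with H = 10/2 = 5.
P₀ = 8.22 × [(1+0.0487) + 5×(0.265−0.0487)] / (0.157−0.0487)
   = 8.22 × 2.1302 / 0.1083 = 161.6828

$161.68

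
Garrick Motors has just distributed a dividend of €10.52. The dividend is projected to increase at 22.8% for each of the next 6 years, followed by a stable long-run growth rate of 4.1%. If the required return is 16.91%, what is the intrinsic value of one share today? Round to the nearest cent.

€190.05

Two-stage DDM. Project D₁…D_6 at 0.228, terminal growth 0.041, discount at r = 0.1691.
D_1 = 12.9186
D_2 = 15.8640
D_3 = 19.4810
D_4 = 23.9226
D_5 = 29.3770
D_6 = 36.0750
Terminal value at t=6: TV = D_7/(r−g) = 37.5540/(0.1691−0.041) = 293.1619
P₀ = 12.9186/(1+0.1691)^1 + 15.8640/(1+0.1691)^2 + 19.4810/(1+0.1691)^3 + 23.9226/(1+0.1691)^4 + 29.3770/(1+0.1691)^5 + 36.0750/(1+0.1691)^6 + 293.1619/(1+0.1691)^6 = 190.0479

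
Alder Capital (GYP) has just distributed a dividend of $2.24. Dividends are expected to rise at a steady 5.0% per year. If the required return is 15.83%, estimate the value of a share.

Gordon growth model: P₀ = D₁/(r − g). D₁ = 2.24 × (1 + 0.05) = 2.3520.
P₀ = 2.3520 / (0.1583 − 0.05) = 2.3520 / 0.1083 = 21.7175

$21.72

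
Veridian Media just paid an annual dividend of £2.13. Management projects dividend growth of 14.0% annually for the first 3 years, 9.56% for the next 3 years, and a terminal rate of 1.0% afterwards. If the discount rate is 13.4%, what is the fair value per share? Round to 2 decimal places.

Three-stage DDM. Project D₁…D_6; terminal Gordon value at t=6 with g = 0.01; discount at r = 0.134.
D_1 = 2.4282
D_2 = 2.7681
D_3 = 3.1557
D_4 = 3.4574
D_5 = 3.7879
D_6 = 4.1500
TV_6 = 4.1915/(0.134−0.01) = 33.8026
P₀ = Σ Dₜ/(1+r)ᵗ + TV_6/(1+r)^6 = 28.4154

£28.42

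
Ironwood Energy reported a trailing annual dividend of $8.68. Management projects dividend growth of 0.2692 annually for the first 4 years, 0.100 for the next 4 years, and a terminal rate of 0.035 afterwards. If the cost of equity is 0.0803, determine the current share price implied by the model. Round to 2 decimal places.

Three-stage DDM. Project D₁…D_8; terminal Gordon value at t=8 with g = 0.035; discount at r = 0.0803.
D_1 = 11.0167
D_2 = 13.9823
D_3 = 17.7464
D_4 = 22.5237
D_5 = 24.7761
D_6 = 27.2537
D_7 = 29.9791
D_8 = 32.9770
TV_8 = 34.1312/(0.0803−0.035) = 753.4473
P₀ = Σ Dₜ/(1+r)ᵗ + TV_8/(1+r)^8 = 528.1726

$528.17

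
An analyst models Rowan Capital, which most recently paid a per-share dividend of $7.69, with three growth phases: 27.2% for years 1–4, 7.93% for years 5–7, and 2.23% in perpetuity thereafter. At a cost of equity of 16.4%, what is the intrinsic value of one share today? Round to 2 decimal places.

Three-stage DDM. Project D₁…D_7; terminal Gordon value at t=7 with g = 0.0223; discount at r = 0.164.
D_1 = 9.7817
D_2 = 12.4423
D_3 = 15.8266
D_4 = 20.1314
D_5 = 21.7279
D_6 = 23.4509
D_7 = 25.3105
TV_7 = 25.8750/(0.164−0.0223) = 182.6038
P₀ = Σ Dₜ/(1+r)ᵗ + TV_7/(1+r)^7 = 129.9999

$130.00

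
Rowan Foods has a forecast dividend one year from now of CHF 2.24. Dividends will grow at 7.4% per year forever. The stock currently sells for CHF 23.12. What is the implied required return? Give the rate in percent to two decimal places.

Rearranging the constant-growth DDM: r = D₁/P₀ + g.
r = 2.2400 / 23.12 + 0.074 = 0.09689 + 0.074 = 0.17089

17.09%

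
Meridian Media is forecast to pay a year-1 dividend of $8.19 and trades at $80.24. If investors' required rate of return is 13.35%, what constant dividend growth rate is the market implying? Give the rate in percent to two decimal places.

3.14%

From P₀ = D₁/(r − g), the implied growth is g = r − D₁/P₀.
g = 0.1335 − 8.19/80.24 = 0.1335 − 0.10207 = 0.03143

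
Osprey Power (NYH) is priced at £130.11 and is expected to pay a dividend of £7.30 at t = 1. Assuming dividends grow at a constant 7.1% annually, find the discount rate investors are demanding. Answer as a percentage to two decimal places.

12.71%

Rearranging the constant-growth DDM: r = D₁/P₀ + g.
r = 7.3000 / 130.11 + 0.071 = 0.05611 + 0.071 = 0.12711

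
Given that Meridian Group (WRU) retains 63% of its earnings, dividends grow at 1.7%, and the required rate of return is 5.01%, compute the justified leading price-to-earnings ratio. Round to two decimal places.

11.18

Payout ratio b = 1 − 0.63 = 0.37.
Justified leading P/E = b/(r−g) = 0.37/(0.0501−0.017) = 11.1782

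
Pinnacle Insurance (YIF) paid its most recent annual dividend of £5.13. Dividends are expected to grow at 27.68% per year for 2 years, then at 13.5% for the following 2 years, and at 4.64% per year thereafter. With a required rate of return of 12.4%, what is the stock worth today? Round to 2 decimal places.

Three-stage DDM. Project D₁…D_4; terminal Gordon value at t=4 with g = 0.0464; discount at r = 0.124.
D_1 = 6.5500
D_2 = 8.3630
D_3 = 9.4920
D_4 = 10.7735
TV_4 = 11.2733/(0.124−0.0464) = 145.2750
P₀ = Σ Dₜ/(1+r)ᵗ + TV_4/(1+r)^4 = 116.8988

£116.90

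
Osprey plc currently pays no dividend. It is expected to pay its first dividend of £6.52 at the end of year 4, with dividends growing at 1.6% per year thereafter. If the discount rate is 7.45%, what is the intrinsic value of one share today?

Deferred-dividend DDM. At t=3 the remaining stream is a growing perpetuity with first payment D_4 = 6.52.
V_3 = D_4/(r−g) = 6.52/(0.0745−0.016) = 111.4530
P₀ = V_3/(1+r)^3 = 111.4530/(1+0.0745)^3 = 89.8406

£89.84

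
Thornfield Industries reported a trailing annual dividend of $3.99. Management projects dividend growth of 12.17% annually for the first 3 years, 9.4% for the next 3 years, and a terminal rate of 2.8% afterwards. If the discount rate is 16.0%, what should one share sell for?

Three-stage DDM. Project D₁…D_6; terminal Gordon value at t=6 with g = 0.028; discount at r = 0.16.
D_1 = 4.4756
D_2 = 5.0203
D_3 = 5.6312
D_4 = 6.1606
D_5 = 6.7397
D_6 = 7.3732
TV_6 = 7.5796/(0.16−0.028) = 57.4215
P₀ = Σ Dₜ/(1+r)ᵗ + TV_6/(1+r)^6 = 44.4025

$44.40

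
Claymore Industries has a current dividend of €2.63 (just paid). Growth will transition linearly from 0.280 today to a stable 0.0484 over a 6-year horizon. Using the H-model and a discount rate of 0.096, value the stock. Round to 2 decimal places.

€96.32

H-model: P₀ = D₀[(1+g_L) + H(g_S−g_L)]/(r−g_L), with H = 6/2 = 3.
P₀ = 2.63 × [(1+0.0484) + 3×(0.28−0.0484)] / (0.096−0.0484)
   = 2.63 × 1.7432 / 0.0476 = 96.3155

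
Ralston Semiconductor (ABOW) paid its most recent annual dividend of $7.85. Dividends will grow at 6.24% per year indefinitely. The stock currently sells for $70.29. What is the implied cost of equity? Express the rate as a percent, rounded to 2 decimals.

Rearranging the constant-growth DDM: r = D₁/P₀ + g.
D₁ = 7.85 × (1 + 0.0624) = 8.3398.
r = 8.3398 / 70.29 + 0.0624 = 0.11865 + 0.0624 = 0.18105

18.10%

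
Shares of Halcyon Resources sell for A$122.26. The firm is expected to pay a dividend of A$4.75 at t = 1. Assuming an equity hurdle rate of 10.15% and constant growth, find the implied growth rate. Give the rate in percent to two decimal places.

6.26%

From P₀ = D₁/(r − g), the implied growth is g = r − D₁/P₀.
g = 0.1015 − 4.75/122.26 = 0.1015 − 0.03885 = 0.06265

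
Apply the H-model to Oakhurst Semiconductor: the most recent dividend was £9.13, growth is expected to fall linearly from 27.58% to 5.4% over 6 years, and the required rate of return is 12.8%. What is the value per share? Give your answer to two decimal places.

H-model: P₀ = D₀[(1+g_L) + H(g_S−g_L)]/(r−g_L), with H = 6/2 = 3.
P₀ = 9.13 × [(1+0.054) + 3×(0.2758−0.054)] / (0.128−0.054)
   = 9.13 × 1.7194 / 0.074 = 212.1368

£212.14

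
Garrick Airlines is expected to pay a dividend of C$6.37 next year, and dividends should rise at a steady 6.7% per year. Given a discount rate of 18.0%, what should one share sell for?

Gordon growth model: P₀ = D₁/(r − g), with D₁ = 6.37 given directly.
P₀ = 6.3700 / (0.18 − 0.067) = 6.3700 / 0.113 = 56.3717

C$56.37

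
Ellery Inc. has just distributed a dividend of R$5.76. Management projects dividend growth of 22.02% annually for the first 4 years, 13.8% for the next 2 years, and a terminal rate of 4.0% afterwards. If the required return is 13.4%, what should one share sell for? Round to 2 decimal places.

R$129.32

Three-stage DDM. Project D₁…D_6; terminal Gordon value at t=6 with g = 0.04; discount at r = 0.134.
D_1 = 7.0284
D_2 = 8.5760
D_3 = 10.4644
D_4 = 12.7687
D_5 = 14.5308
D_6 = 16.5360
TV_6 = 17.1975/(0.134−0.04) = 182.9518
P₀ = Σ Dₜ/(1+r)ᵗ + TV_6/(1+r)^6 = 129.3203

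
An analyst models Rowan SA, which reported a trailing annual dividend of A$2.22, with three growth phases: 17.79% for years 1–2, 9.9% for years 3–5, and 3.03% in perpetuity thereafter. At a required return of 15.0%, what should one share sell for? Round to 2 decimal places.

Three-stage DDM. Project D₁…D_5; terminal Gordon value at t=5 with g = 0.0303; discount at r = 0.15.
D_1 = 2.6149
D_2 = 3.0801
D_3 = 3.3851
D_4 = 3.7202
D_5 = 4.0885
TV_5 = 4.2124/(0.15−0.0303) = 35.1911
P₀ = Σ Dₜ/(1+r)ᵗ + TV_5/(1+r)^5 = 28.4845

A$28.48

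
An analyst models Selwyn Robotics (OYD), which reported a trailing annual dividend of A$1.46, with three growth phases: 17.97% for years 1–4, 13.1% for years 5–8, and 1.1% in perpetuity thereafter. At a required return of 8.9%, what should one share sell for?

Three-stage DDM. Project D₁…D_8; terminal Gordon value at t=8 with g = 0.011; discount at r = 0.089.
D_1 = 1.7224
D_2 = 2.0319
D_3 = 2.3970
D_4 = 2.8277
D_5 = 3.1982
D_6 = 3.6171
D_7 = 4.0910
D_8 = 4.6269
TV_8 = 4.6778/(0.089−0.011) = 59.9717
P₀ = Σ Dₜ/(1+r)ᵗ + TV_8/(1+r)^8 = 46.3295

A$46.33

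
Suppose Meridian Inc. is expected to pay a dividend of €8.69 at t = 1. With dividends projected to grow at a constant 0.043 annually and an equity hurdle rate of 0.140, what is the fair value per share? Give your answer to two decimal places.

Gordon growth model: P₀ = D₁/(r − g), with D₁ = 8.69 given directly.
P₀ = 8.6900 / (0.14 − 0.043) = 8.6900 / 0.097 = 89.5876

€89.59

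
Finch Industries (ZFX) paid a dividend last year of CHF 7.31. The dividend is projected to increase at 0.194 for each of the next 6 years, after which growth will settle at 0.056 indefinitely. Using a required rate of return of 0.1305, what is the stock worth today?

Two-stage DDM. Project D₁…D_6 at 0.194, terminal growth 0.056, discount at r = 0.1305.
D_1 = 8.7281
D_2 = 10.4214
D_3 = 12.4432
D_4 = 14.8571
D_5 = 17.7394
D_6 = 21.1808
Terminal value at t=6: TV = D_7/(r−g) = 22.3670/(0.1305−0.056) = 300.2279
P₀ = 8.7281/(1+0.1305)^1 + 10.4214/(1+0.1305)^2 + 12.4432/(1+0.1305)^3 + 14.8571/(1+0.1305)^4 + 17.7394/(1+0.1305)^5 + 21.1808/(1+0.1305)^6 + 300.2279/(1+0.1305)^6 = 197.1595

CHF 197.16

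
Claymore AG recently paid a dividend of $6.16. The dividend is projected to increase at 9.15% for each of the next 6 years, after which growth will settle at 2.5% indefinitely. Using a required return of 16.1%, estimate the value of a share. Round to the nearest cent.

$62.00

Two-stage DDM. Project D₁…D_6 at 0.0915, terminal growth 0.025, discount at r = 0.161.
D_1 = 6.7236
D_2 = 7.3389
D_3 = 8.0104
D_4 = 8.7433
D_5 = 9.5433
D_6 = 10.4165
Terminal value at t=6: TV = D_7/(r−g) = 10.6769/(0.161−0.025) = 78.5070
P₀ = 6.7236/(1+0.161)^1 + 7.3389/(1+0.161)^2 + 8.0104/(1+0.161)^3 + 8.7433/(1+0.161)^4 + 9.5433/(1+0.161)^5 + 10.4165/(1+0.161)^6 + 78.5070/(1+0.161)^6 = 62.0006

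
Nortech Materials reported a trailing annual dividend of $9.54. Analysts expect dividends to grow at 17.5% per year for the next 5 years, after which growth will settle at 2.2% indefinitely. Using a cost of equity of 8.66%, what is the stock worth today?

Two-stage DDM. Project D₁…D_5 at 0.175, terminal growth 0.022, discount at r = 0.0866.
D_1 = 11.2095
D_2 = 13.1712
D_3 = 15.4761
D_4 = 18.1844
D_5 = 21.3667
Terminal value at t=5: TV = D_6/(r−g) = 21.8368/(0.0866−0.022) = 338.0307
P₀ = 11.2095/(1+0.0866)^1 + 13.1712/(1+0.0866)^2 + 15.4761/(1+0.0866)^3 + 18.1844/(1+0.0866)^4 + 21.3667/(1+0.0866)^5 + 338.0307/(1+0.0866)^5 = 283.8398

$283.84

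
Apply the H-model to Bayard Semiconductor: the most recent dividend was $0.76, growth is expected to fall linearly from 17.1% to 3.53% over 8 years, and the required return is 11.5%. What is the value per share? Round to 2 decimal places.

$15.05

H-model: P₀ = D₀[(1+g_L) + H(g_S−g_L)]/(r−g_L), with H = 8/2 = 4.
P₀ = 0.76 × [(1+0.0353) + 4×(0.171−0.0353)] / (0.115−0.0353)
   = 0.76 × 1.5781 / 0.0797 = 15.0484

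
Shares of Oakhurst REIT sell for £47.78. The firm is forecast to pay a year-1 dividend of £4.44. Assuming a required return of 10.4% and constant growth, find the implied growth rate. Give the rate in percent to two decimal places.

1.11%

From P₀ = D₁/(r − g), the implied growth is g = r − D₁/P₀.
g = 0.104 − 4.44/47.78 = 0.104 − 0.09293 = 0.01107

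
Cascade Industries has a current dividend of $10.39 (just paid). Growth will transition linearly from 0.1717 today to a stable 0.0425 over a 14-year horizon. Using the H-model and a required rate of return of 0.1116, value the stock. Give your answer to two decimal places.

H-model: P₀ = D₀[(1+g_L) + H(g_S−g_L)]/(r−g_L), with H = 14/2 = 7.
P₀ = 10.39 × [(1+0.0425) + 7×(0.1717−0.0425)] / (0.1116−0.0425)
   = 10.39 × 1.9469 / 0.0691 = 292.7394

$292.74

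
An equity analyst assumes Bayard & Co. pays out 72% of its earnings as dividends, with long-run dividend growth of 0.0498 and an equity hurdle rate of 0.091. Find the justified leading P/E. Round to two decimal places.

Justified leading P/E = b/(r−g) = 0.72/(0.091−0.0498) = 17.4757

17.48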